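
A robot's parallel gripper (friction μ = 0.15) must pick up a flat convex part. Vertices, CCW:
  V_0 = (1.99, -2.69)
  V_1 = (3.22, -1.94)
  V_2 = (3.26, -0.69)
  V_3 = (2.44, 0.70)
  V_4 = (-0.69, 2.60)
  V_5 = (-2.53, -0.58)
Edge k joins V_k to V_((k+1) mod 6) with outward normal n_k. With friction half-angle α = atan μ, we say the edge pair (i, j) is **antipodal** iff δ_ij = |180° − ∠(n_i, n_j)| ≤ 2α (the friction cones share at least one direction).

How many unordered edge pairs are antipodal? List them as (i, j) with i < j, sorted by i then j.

count = 1; pairs: (3,5)

α = atan 0.15 = 8.53°;  2α = 17.06°
n_0 = (+0.5206, -0.8538)
n_1 = (+0.9995, -0.0320)
n_2 = (+0.8613, +0.5081)
n_3 = (+0.5189, +0.8548)
n_4 = (-0.8656, +0.5008)
n_5 = (-0.4230, -0.9061)
  (0,1): δ = 123.21°  ·
  (0,2): δ = 90.84°  ·
  (0,3): δ = 62.63°  ·
  (0,4): δ = 28.57°  ·
  (0,5): δ = 123.60°  ·
  (1,2): δ = 147.63°  ·
  (1,3): δ = 119.43°  ·
  (1,4): δ = 28.22°  ·
  (1,5): δ = 66.81°  ·
  (2,3): δ = 151.80°  ·
  (2,4): δ = 60.59°  ·
  (2,5): δ = 34.44°  ·
  (3,4): δ = 88.80°  ·
  (3,5): δ = 6.24°  ✓
  (4,5): δ = 84.97°  ·
antipodal pairs: 1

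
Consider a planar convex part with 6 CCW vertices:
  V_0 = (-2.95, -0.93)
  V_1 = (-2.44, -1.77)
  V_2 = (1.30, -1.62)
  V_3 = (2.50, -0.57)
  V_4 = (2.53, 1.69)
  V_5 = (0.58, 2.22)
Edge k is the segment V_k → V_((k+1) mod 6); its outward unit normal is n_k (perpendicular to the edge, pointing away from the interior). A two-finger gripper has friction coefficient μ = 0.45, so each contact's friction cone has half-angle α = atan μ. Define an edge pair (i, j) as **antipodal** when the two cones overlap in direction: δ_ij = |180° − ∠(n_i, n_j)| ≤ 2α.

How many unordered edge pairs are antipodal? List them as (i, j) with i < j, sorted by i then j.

count = 6; pairs: (0,3), (0,4), (1,4), (1,5), (2,5), (3,5)

α = atan 0.45 = 24.23°;  2α = 48.46°
n_0 = (-0.8548, -0.5190)
n_1 = (+0.0401, -0.9992)
n_2 = (+0.6585, -0.7526)
n_3 = (+0.9999, -0.0133)
n_4 = (+0.2623, +0.9650)
n_5 = (-0.6658, +0.7461)
  (0,1): δ = 118.97°  ·
  (0,2): δ = 80.08°  ·
  (0,3): δ = 32.02°  ✓
  (0,4): δ = 43.53°  ✓
  (0,5): δ = 100.48°  ·
  (1,2): δ = 141.11°  ·
  (1,3): δ = 93.06°  ·
  (1,4): δ = 17.50°  ✓
  (1,5): δ = 39.45°  ✓
  (2,3): δ = 131.95°  ·
  (2,4): δ = 56.39°  ·
  (2,5): δ = 0.56°  ✓
  (3,4): δ = 104.44°  ·
  (3,5): δ = 47.50°  ✓
  (4,5): δ = 123.05°  ·
antipodal pairs: 6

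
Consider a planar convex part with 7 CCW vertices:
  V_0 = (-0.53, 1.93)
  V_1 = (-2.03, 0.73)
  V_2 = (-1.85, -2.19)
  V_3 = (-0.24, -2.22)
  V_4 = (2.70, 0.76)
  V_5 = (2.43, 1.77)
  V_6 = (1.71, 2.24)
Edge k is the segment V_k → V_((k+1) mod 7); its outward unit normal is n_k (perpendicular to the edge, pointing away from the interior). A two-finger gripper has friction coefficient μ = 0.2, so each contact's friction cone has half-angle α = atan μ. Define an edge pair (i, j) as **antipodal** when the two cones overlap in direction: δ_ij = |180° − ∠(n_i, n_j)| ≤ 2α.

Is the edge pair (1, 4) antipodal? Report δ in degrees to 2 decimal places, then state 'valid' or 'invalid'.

δ = 11.44°, valid

α = atan 0.2 = 11.31°;  2α = 22.62°
edge 1: e_1 = (+0.18, -2.92);  n_1 = (-0.9981, -0.0615)
edge 4: e_4 = (-0.27, +1.01);  n_4 = (+0.9661, +0.2583)
∠(n_1, n_4) = 168.56°
δ = |180° − 168.56°| = 11.44°
11.44° ≤ 2α = 22.62°  →  valid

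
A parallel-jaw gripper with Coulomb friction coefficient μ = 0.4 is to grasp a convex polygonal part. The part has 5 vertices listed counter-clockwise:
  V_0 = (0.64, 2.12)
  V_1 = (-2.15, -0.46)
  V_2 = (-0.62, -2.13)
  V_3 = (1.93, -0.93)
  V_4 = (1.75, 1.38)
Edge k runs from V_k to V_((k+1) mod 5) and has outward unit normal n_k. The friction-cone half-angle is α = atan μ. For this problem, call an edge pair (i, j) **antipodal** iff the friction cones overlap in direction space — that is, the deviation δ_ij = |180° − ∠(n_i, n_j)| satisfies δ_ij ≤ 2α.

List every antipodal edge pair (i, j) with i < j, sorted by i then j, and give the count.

α = atan 0.4 = 21.80°;  2α = 43.60°
n_0 = (-0.6789, +0.7342)
n_1 = (-0.7373, -0.6755)
n_2 = (+0.4258, -0.9048)
n_3 = (+0.9970, +0.0777)
n_4 = (+0.5547, +0.8321)
  (0,1): δ = 90.27°  ·
  (0,2): δ = 17.56°  ✓
  (0,3): δ = 51.70°  ·
  (0,4): δ = 103.55°  ·
  (1,2): δ = 107.29°  ·
  (1,3): δ = 38.04°  ✓
  (1,4): δ = 13.82°  ✓
  (2,3): δ = 110.75°  ·
  (2,4): δ = 58.89°  ·
  (3,4): δ = 128.15°  ·
antipodal pairs: 3

count = 3; pairs: (0,2), (1,3), (1,4)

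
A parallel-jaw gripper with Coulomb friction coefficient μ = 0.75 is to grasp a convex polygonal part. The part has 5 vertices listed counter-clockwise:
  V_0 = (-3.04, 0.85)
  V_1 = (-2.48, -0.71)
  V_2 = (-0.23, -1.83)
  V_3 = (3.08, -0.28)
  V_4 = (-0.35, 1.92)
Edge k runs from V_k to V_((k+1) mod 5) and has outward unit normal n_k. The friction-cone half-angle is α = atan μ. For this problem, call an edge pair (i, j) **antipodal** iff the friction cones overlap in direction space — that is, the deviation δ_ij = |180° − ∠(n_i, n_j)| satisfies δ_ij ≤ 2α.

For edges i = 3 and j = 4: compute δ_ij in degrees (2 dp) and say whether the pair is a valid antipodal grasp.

α = atan 0.75 = 36.87°;  2α = 73.74°
edge 3: e_3 = (-3.43, +2.20);  n_3 = (+0.5399, +0.8417)
edge 4: e_4 = (-2.69, -1.07);  n_4 = (-0.3696, +0.9292)
∠(n_3, n_4) = 54.37°
δ = |180° − 54.37°| = 125.63°
125.63° > 2α = 73.74°  →  invalid

δ = 125.63°, invalid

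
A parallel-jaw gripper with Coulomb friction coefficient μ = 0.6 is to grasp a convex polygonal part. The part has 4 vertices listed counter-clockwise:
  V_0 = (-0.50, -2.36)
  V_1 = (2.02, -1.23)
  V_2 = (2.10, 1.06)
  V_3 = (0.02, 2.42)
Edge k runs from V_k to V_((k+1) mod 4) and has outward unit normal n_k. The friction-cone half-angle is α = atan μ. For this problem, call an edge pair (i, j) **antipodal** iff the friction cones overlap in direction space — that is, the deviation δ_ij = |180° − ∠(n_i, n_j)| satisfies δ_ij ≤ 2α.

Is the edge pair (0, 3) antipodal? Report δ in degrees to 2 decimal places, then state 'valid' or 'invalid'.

δ = 59.64°, valid

α = atan 0.6 = 30.96°;  2α = 61.93°
edge 0: e_0 = (+2.52, +1.13);  n_0 = (+0.4092, -0.9125)
edge 3: e_3 = (-0.52, -4.78);  n_3 = (-0.9941, +0.1081)
∠(n_0, n_3) = 120.36°
δ = |180° − 120.36°| = 59.64°
59.64° ≤ 2α = 61.93°  →  valid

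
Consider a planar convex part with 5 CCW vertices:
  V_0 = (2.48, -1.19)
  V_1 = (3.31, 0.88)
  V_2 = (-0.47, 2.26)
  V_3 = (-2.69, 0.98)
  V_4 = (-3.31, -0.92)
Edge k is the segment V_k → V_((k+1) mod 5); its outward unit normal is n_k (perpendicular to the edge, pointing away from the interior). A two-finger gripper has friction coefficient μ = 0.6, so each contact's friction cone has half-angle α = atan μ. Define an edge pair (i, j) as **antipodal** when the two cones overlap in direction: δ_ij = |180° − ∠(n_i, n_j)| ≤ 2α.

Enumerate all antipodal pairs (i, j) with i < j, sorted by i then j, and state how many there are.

α = atan 0.6 = 30.96°;  2α = 61.93°
n_0 = (+0.9282, -0.3722)
n_1 = (+0.3429, +0.9394)
n_2 = (-0.4995, +0.8663)
n_3 = (-0.9507, +0.3102)
n_4 = (-0.0466, -0.9989)
  (0,1): δ = 88.21°  ·
  (0,2): δ = 38.18°  ✓
  (0,3): δ = 3.78°  ✓
  (0,4): δ = 109.18°  ·
  (1,2): δ = 129.98°  ·
  (1,3): δ = 88.02°  ·
  (1,4): δ = 17.39°  ✓
  (2,3): δ = 138.04°  ·
  (2,4): δ = 32.64°  ✓
  (3,4): δ = 74.60°  ·
antipodal pairs: 4

count = 4; pairs: (0,2), (0,3), (1,4), (2,4)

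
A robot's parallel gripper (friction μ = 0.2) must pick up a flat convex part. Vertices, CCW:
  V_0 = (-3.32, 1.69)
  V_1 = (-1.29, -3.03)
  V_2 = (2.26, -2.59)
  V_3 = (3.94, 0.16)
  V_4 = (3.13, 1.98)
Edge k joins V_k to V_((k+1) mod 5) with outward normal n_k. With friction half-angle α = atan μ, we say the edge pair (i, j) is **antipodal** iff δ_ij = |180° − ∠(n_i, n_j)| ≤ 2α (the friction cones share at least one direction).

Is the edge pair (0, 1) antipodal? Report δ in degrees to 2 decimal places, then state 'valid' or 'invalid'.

α = atan 0.2 = 11.31°;  2α = 22.62°
edge 0: e_0 = (+2.03, -4.72);  n_0 = (-0.9186, -0.3951)
edge 1: e_1 = (+3.55, +0.44);  n_1 = (+0.1230, -0.9924)
∠(n_0, n_1) = 73.79°
δ = |180° − 73.79°| = 106.21°
106.21° > 2α = 22.62°  →  invalid

δ = 106.21°, invalid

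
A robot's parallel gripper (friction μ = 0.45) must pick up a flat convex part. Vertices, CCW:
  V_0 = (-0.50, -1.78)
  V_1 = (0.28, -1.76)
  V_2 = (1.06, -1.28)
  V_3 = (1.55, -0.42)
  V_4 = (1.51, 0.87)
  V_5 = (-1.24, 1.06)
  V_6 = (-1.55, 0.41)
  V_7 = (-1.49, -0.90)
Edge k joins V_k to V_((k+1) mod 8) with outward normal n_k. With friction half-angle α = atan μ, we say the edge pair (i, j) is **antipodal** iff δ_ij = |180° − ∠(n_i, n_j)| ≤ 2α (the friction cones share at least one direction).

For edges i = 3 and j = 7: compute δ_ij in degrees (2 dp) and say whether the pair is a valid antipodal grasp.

α = atan 0.45 = 24.23°;  2α = 48.46°
edge 3: e_3 = (-0.04, +1.29);  n_3 = (+0.9995, +0.0310)
edge 7: e_7 = (+0.99, -0.88);  n_7 = (-0.6644, -0.7474)
∠(n_3, n_7) = 133.41°
δ = |180° − 133.41°| = 46.59°
46.59° ≤ 2α = 48.46°  →  valid

δ = 46.59°, valid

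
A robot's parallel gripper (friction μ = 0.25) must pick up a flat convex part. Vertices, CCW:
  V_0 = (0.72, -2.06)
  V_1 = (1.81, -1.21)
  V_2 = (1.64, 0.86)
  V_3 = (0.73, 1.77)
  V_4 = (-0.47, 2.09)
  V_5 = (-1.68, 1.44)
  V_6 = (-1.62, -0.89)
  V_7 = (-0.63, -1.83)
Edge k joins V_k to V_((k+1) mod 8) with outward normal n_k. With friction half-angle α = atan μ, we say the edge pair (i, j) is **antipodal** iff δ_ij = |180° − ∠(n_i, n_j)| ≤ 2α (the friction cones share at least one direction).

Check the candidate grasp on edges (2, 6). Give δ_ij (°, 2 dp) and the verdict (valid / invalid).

α = atan 0.25 = 14.04°;  2α = 28.07°
edge 2: e_2 = (-0.91, +0.91);  n_2 = (+0.7071, +0.7071)
edge 6: e_6 = (+0.99, -0.94);  n_6 = (-0.6886, -0.7252)
∠(n_2, n_6) = 178.52°
δ = |180° − 178.52°| = 1.48°
1.48° ≤ 2α = 28.07°  →  valid

δ = 1.48°, valid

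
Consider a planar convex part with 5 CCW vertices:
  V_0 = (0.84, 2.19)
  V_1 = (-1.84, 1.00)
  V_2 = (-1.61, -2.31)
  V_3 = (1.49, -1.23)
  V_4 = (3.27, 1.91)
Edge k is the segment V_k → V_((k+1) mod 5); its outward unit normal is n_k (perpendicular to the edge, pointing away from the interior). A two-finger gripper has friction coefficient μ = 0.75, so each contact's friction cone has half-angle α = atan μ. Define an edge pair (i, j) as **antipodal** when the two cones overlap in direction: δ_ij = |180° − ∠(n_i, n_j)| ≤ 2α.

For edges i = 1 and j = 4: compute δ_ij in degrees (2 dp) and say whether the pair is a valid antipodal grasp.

δ = 79.45°, invalid

α = atan 0.75 = 36.87°;  2α = 73.74°
edge 1: e_1 = (+0.23, -3.31);  n_1 = (-0.9976, -0.0693)
edge 4: e_4 = (-2.43, +0.28);  n_4 = (+0.1145, +0.9934)
∠(n_1, n_4) = 100.55°
δ = |180° − 100.55°| = 79.45°
79.45° > 2α = 73.74°  →  invalid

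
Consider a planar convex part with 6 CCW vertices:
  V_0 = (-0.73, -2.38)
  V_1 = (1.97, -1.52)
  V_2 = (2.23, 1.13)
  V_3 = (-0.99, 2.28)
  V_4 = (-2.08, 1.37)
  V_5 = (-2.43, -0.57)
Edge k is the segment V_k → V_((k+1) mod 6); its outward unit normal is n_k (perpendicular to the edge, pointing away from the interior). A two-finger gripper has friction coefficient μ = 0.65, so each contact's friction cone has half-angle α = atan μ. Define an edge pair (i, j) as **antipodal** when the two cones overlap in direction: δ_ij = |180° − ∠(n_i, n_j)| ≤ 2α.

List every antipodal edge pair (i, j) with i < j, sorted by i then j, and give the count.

count = 7; pairs: (0,2), (0,3), (0,4), (1,3), (1,4), (1,5), (2,5)

α = atan 0.65 = 33.02°;  2α = 66.05°
n_0 = (+0.3035, -0.9528)
n_1 = (+0.9952, -0.0976)
n_2 = (+0.3363, +0.9417)
n_3 = (-0.6409, +0.7676)
n_4 = (-0.9841, +0.1775)
n_5 = (-0.7289, -0.6846)
  (0,1): δ = 113.27°  ·
  (0,2): δ = 37.32°  ✓
  (0,3): δ = 22.19°  ✓
  (0,4): δ = 62.11°  ✓
  (0,5): δ = 115.54°  ·
  (1,2): δ = 104.05°  ·
  (1,3): δ = 44.54°  ✓
  (1,4): δ = 4.62°  ✓
  (1,5): δ = 48.81°  ✓
  (2,3): δ = 120.49°  ·
  (2,4): δ = 80.57°  ·
  (2,5): δ = 27.14°  ✓
  (3,4): δ = 140.08°  ·
  (3,5): δ = 86.65°  ·
  (4,5): δ = 126.57°  ·
antipodal pairs: 7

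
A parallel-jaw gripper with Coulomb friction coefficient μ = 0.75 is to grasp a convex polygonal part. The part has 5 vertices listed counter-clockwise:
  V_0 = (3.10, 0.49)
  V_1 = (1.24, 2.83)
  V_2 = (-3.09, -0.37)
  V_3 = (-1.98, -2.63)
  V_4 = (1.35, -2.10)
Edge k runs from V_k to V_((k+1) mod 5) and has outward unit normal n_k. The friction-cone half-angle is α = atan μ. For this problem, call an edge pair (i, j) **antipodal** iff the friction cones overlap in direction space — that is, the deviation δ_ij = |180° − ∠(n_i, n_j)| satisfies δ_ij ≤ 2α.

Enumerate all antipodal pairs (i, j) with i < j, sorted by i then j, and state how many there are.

count = 5; pairs: (0,2), (0,3), (1,3), (1,4), (2,4)

α = atan 0.75 = 36.87°;  2α = 73.74°
n_0 = (+0.7828, +0.6222)
n_1 = (-0.5943, +0.8042)
n_2 = (-0.8976, -0.4408)
n_3 = (+0.1572, -0.9876)
n_4 = (+0.8286, -0.5599)
  (0,1): δ = 92.01°  ·
  (0,2): δ = 12.32°  ✓
  (0,3): δ = 60.56°  ✓
  (0,4): δ = 107.47°  ·
  (1,2): δ = 100.31°  ·
  (1,3): δ = 27.42°  ✓
  (1,4): δ = 19.49°  ✓
  (2,3): δ = 107.11°  ·
  (2,4): δ = 60.20°  ✓
  (3,4): δ = 133.09°  ·
antipodal pairs: 5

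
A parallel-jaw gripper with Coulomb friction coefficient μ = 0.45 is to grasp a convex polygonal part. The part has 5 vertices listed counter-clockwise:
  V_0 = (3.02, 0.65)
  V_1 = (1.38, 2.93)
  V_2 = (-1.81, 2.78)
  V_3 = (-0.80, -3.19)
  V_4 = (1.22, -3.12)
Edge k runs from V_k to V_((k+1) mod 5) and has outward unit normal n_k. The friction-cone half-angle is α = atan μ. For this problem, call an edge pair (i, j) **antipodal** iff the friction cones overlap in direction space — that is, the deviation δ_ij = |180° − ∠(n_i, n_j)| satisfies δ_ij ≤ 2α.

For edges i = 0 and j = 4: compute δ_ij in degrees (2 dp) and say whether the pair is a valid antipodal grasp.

δ = 118.75°, invalid

α = atan 0.45 = 24.23°;  2α = 48.46°
edge 0: e_0 = (-1.64, +2.28);  n_0 = (+0.8118, +0.5839)
edge 4: e_4 = (+1.80, +3.77);  n_4 = (+0.9024, -0.4309)
∠(n_0, n_4) = 61.25°
δ = |180° − 61.25°| = 118.75°
118.75° > 2α = 48.46°  →  invalid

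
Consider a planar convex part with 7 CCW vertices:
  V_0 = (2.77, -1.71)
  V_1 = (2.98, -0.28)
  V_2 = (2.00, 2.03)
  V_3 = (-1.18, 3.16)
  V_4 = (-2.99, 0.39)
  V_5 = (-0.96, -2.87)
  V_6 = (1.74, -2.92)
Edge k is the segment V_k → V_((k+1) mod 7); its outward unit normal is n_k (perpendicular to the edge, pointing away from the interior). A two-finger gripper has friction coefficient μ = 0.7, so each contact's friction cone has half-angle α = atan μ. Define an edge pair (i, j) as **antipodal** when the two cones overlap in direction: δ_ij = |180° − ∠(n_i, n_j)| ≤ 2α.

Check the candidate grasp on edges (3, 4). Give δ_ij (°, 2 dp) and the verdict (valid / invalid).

δ = 114.93°, invalid

α = atan 0.7 = 34.99°;  2α = 69.98°
edge 3: e_3 = (-1.81, -2.77);  n_3 = (-0.8371, +0.5470)
edge 4: e_4 = (+2.03, -3.26);  n_4 = (-0.8489, -0.5286)
∠(n_3, n_4) = 65.07°
δ = |180° − 65.07°| = 114.93°
114.93° > 2α = 69.98°  →  invalid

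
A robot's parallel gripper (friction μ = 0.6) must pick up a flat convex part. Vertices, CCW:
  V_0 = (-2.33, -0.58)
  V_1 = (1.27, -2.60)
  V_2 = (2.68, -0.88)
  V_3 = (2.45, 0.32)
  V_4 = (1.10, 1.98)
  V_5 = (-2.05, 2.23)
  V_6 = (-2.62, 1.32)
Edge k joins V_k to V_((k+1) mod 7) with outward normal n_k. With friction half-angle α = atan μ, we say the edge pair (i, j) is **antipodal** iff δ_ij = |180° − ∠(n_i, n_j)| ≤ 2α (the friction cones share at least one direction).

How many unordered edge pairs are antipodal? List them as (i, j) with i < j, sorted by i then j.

count = 9; pairs: (0,2), (0,3), (0,4), (1,4), (1,5), (1,6), (2,5), (2,6), (3,6)

α = atan 0.6 = 30.96°;  2α = 61.93°
n_0 = (-0.4893, -0.8721)
n_1 = (+0.7734, -0.6340)
n_2 = (+0.9821, +0.1882)
n_3 = (+0.7758, +0.6309)
n_4 = (+0.0791, +0.9969)
n_5 = (-0.8475, +0.5308)
n_6 = (-0.9886, -0.1509)
  (0,1): δ = 100.05°  ·
  (0,2): δ = 49.85°  ✓
  (0,3): δ = 21.58°  ✓
  (0,4): δ = 24.76°  ✓
  (0,5): δ = 87.24°  ·
  (0,6): δ = 127.98°  ·
  (1,2): δ = 129.81°  ·
  (1,3): δ = 101.54°  ·
  (1,4): δ = 55.19°  ✓
  (1,5): δ = 7.28°  ✓
  (1,6): δ = 48.02°  ✓
  (2,3): δ = 151.73°  ·
  (2,4): δ = 105.39°  ·
  (2,5): δ = 42.91°  ✓
  (2,6): δ = 2.17°  ✓
  (3,4): δ = 133.66°  ·
  (3,5): δ = 71.18°  ·
  (3,6): δ = 30.44°  ✓
  (4,5): δ = 117.52°  ·
  (4,6): δ = 76.78°  ·
  (5,6): δ = 139.26°  ·
antipodal pairs: 9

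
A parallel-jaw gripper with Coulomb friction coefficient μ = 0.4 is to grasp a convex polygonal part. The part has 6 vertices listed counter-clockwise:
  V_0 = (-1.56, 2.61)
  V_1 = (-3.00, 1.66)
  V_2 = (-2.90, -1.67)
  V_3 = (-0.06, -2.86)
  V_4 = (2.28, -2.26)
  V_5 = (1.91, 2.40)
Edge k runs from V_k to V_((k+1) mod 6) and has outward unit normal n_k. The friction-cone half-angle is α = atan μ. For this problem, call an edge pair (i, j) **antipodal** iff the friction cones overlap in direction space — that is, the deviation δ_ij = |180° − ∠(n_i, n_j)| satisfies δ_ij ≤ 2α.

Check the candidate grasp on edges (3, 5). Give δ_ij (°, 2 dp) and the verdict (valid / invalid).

δ = 17.84°, valid

α = atan 0.4 = 21.80°;  2α = 43.60°
edge 3: e_3 = (+2.34, +0.60);  n_3 = (+0.2484, -0.9687)
edge 5: e_5 = (-3.47, +0.21);  n_5 = (+0.0604, +0.9982)
∠(n_3, n_5) = 162.16°
δ = |180° − 162.16°| = 17.84°
17.84° ≤ 2α = 43.60°  →  valid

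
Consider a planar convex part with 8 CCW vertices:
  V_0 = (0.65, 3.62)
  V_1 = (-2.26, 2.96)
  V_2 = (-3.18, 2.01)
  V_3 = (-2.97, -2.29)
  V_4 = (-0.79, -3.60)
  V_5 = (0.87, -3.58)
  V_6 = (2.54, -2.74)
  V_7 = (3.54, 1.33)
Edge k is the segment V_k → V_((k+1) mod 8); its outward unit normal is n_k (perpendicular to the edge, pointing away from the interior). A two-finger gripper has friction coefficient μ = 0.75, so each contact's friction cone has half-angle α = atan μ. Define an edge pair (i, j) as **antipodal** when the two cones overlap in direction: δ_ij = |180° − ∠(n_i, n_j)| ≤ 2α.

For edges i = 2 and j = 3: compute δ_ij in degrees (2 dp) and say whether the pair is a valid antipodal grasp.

α = atan 0.75 = 36.87°;  2α = 73.74°
edge 2: e_2 = (+0.21, -4.30);  n_2 = (-0.9988, -0.0488)
edge 3: e_3 = (+2.18, -1.31);  n_3 = (-0.5151, -0.8571)
∠(n_2, n_3) = 56.20°
δ = |180° − 56.20°| = 123.80°
123.80° > 2α = 73.74°  →  invalid

δ = 123.80°, invalid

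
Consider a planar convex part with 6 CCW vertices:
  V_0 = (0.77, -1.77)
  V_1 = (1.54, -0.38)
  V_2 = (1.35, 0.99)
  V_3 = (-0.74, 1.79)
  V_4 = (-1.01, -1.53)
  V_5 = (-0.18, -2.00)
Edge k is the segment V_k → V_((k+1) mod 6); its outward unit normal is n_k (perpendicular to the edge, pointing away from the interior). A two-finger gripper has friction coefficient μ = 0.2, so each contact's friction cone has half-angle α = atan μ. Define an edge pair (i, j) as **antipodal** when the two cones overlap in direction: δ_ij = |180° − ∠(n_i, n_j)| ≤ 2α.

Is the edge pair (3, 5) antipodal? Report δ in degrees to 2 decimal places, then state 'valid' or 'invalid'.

α = atan 0.2 = 11.31°;  2α = 22.62°
edge 3: e_3 = (-0.27, -3.32);  n_3 = (-0.9967, +0.0811)
edge 5: e_5 = (+0.95, +0.23);  n_5 = (+0.2353, -0.9719)
∠(n_3, n_5) = 108.26°
δ = |180° − 108.26°| = 71.74°
71.74° > 2α = 22.62°  →  invalid

δ = 71.74°, invalid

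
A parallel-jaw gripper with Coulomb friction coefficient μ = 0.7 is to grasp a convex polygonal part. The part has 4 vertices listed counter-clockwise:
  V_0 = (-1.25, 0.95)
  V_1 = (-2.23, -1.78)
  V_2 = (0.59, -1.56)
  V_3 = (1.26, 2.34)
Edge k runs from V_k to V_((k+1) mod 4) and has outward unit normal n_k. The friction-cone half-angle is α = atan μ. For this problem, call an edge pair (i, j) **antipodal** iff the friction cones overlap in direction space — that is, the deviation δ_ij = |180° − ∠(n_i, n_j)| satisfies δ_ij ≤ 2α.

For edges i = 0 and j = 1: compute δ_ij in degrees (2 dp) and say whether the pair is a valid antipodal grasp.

α = atan 0.7 = 34.99°;  2α = 69.98°
edge 0: e_0 = (-0.98, -2.73);  n_0 = (-0.9412, +0.3379)
edge 1: e_1 = (+2.82, +0.22);  n_1 = (+0.0778, -0.9970)
∠(n_0, n_1) = 114.21°
δ = |180° − 114.21°| = 65.79°
65.79° ≤ 2α = 69.98°  →  valid

δ = 65.79°, valid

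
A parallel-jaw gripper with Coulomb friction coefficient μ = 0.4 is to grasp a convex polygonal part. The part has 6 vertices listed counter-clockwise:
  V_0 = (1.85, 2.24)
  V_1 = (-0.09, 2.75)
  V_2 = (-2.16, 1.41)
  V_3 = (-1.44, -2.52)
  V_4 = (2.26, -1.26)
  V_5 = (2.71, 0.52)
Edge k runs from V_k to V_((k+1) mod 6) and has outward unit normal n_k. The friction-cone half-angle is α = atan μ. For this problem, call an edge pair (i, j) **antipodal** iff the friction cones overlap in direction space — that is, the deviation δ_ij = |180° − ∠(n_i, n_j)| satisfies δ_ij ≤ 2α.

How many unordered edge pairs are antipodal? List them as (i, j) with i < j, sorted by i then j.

count = 5; pairs: (0,3), (1,3), (1,4), (2,4), (2,5)

α = atan 0.4 = 21.80°;  2α = 43.60°
n_0 = (+0.2542, +0.9671)
n_1 = (-0.5434, +0.8395)
n_2 = (-0.9836, -0.1802)
n_3 = (+0.3224, -0.9466)
n_4 = (+0.9695, -0.2451)
n_5 = (+0.8944, +0.4472)
  (0,1): δ = 132.35°  ·
  (0,2): δ = 64.89°  ·
  (0,3): δ = 33.53°  ✓
  (0,4): δ = 90.54°  ·
  (0,5): δ = 131.29°  ·
  (1,2): δ = 112.53°  ·
  (1,3): δ = 14.11°  ✓
  (1,4): δ = 42.90°  ✓
  (1,5): δ = 83.65°  ·
  (2,3): δ = 81.58°  ·
  (2,4): δ = 24.57°  ✓
  (2,5): δ = 16.18°  ✓
  (3,4): δ = 122.99°  ·
  (3,5): δ = 82.24°  ·
  (4,5): δ = 139.25°  ·
antipodal pairs: 5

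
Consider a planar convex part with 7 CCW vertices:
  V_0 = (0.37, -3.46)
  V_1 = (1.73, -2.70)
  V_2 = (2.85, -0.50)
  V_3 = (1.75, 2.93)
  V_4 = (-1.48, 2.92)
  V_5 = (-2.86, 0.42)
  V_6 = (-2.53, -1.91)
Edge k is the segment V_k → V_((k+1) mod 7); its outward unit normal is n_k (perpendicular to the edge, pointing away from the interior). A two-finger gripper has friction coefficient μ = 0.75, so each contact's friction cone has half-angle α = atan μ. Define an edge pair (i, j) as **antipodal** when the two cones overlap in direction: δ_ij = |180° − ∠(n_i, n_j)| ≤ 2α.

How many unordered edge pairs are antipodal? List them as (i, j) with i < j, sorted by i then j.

α = atan 0.75 = 36.87°;  2α = 73.74°
n_0 = (+0.4878, -0.8729)
n_1 = (+0.8912, -0.4537)
n_2 = (+0.9522, +0.3054)
n_3 = (-0.0031, +1.0000)
n_4 = (-0.8755, +0.4833)
n_5 = (-0.9901, -0.1402)
n_6 = (-0.4714, -0.8819)
  (0,1): δ = 146.18°  ·
  (0,2): δ = 101.42°  ·
  (0,3): δ = 29.02°  ✓
  (0,4): δ = 31.90°  ✓
  (0,5): δ = 68.86°  ✓
  (0,6): δ = 122.68°  ·
  (1,2): δ = 135.24°  ·
  (1,3): δ = 62.84°  ✓
  (1,4): δ = 1.92°  ✓
  (1,5): δ = 35.04°  ✓
  (1,6): δ = 88.86°  ·
  (2,3): δ = 107.60°  ·
  (2,4): δ = 46.68°  ✓
  (2,5): δ = 9.72°  ✓
  (2,6): δ = 44.10°  ✓
  (3,4): δ = 119.08°  ·
  (3,5): δ = 82.12°  ·
  (3,6): δ = 28.30°  ✓
  (4,5): δ = 143.04°  ·
  (4,6): δ = 89.23°  ·
  (5,6): δ = 126.18°  ·
antipodal pairs: 10

count = 10; pairs: (0,3), (0,4), (0,5), (1,3), (1,4), (1,5), (2,4), (2,5), (2,6), (3,6)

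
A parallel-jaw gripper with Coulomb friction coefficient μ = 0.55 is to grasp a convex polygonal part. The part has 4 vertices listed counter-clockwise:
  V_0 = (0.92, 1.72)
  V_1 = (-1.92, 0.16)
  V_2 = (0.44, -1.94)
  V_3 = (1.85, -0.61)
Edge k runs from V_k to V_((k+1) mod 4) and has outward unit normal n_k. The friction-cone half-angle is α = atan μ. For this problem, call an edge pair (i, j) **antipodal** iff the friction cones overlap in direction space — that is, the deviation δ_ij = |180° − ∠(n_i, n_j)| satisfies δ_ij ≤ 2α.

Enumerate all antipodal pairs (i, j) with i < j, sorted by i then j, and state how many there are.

α = atan 0.55 = 28.81°;  2α = 57.62°
n_0 = (-0.4814, +0.8765)
n_1 = (-0.6648, -0.7471)
n_2 = (+0.6862, -0.7274)
n_3 = (+0.9288, +0.3707)
  (0,1): δ = 70.44°  ·
  (0,2): δ = 14.55°  ✓
  (0,3): δ = 82.98°  ·
  (1,2): δ = 95.01°  ·
  (1,3): δ = 26.58°  ✓
  (2,3): δ = 111.57°  ·
antipodal pairs: 2

count = 2; pairs: (0,2), (1,3)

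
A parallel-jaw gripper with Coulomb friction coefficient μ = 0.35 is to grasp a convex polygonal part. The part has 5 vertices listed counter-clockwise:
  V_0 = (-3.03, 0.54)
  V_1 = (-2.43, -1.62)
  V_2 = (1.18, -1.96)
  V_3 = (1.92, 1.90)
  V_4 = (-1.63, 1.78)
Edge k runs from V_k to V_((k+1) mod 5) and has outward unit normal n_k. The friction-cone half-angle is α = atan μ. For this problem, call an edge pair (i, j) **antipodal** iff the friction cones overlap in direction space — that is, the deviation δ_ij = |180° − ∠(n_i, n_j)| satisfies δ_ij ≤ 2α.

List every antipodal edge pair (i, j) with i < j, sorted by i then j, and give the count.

count = 3; pairs: (0,2), (1,3), (2,4)

α = atan 0.35 = 19.29°;  2α = 38.58°
n_0 = (-0.9635, -0.2676)
n_1 = (-0.0938, -0.9956)
n_2 = (+0.9821, -0.1883)
n_3 = (-0.0338, +0.9994)
n_4 = (-0.6630, +0.7486)
  (0,1): δ = 110.90°  ·
  (0,2): δ = 26.38°  ✓
  (0,3): δ = 76.41°  ·
  (0,4): δ = 116.01°  ·
  (1,2): δ = 95.47°  ·
  (1,3): δ = 7.32°  ✓
  (1,4): δ = 46.91°  ·
  (2,3): δ = 77.21°  ·
  (2,4): δ = 37.62°  ✓
  (3,4): δ = 140.40°  ·
antipodal pairs: 3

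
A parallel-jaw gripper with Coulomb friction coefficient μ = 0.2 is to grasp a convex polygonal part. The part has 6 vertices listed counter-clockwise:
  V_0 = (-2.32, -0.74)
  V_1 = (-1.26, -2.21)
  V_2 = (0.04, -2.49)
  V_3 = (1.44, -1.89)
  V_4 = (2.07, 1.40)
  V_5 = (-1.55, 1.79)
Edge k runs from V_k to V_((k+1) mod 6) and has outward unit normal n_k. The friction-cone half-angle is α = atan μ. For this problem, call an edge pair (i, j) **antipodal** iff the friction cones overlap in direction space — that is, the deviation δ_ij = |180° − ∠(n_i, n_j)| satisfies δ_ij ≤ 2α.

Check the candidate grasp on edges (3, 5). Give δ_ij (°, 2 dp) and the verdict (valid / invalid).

δ = 6.09°, valid

α = atan 0.2 = 11.31°;  2α = 22.62°
edge 3: e_3 = (+0.63, +3.29);  n_3 = (+0.9822, -0.1881)
edge 5: e_5 = (-0.77, -2.53);  n_5 = (-0.9567, +0.2912)
∠(n_3, n_5) = 173.91°
δ = |180° − 173.91°| = 6.09°
6.09° ≤ 2α = 22.62°  →  valid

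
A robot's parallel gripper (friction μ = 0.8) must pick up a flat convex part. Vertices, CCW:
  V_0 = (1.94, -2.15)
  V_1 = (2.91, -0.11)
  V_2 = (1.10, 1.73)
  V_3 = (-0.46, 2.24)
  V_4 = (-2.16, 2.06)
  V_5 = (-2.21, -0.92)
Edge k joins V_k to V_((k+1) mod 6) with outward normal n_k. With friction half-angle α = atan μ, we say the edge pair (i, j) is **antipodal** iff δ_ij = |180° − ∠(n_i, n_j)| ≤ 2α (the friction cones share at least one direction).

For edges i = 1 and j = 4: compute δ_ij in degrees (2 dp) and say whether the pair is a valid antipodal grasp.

δ = 45.49°, valid

α = atan 0.8 = 38.66°;  2α = 77.32°
edge 1: e_1 = (-1.81, +1.84);  n_1 = (+0.7129, +0.7013)
edge 4: e_4 = (-0.05, -2.98);  n_4 = (-0.9999, +0.0168)
∠(n_1, n_4) = 134.51°
δ = |180° − 134.51°| = 45.49°
45.49° ≤ 2α = 77.32°  →  valid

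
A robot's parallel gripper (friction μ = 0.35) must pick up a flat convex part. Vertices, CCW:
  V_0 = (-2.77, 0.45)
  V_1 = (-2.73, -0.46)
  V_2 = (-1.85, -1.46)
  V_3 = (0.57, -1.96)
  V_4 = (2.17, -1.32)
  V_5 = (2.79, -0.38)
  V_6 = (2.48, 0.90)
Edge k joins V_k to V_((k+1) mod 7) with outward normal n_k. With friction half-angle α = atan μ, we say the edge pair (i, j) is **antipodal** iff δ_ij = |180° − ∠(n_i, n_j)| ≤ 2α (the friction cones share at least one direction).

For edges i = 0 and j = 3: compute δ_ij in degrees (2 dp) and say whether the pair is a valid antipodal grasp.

α = atan 0.35 = 19.29°;  2α = 38.58°
edge 0: e_0 = (+0.04, -0.91);  n_0 = (-0.9990, -0.0439)
edge 3: e_3 = (+1.60, +0.64);  n_3 = (+0.3714, -0.9285)
∠(n_0, n_3) = 109.28°
δ = |180° − 109.28°| = 70.72°
70.72° > 2α = 38.58°  →  invalid

δ = 70.72°, invalid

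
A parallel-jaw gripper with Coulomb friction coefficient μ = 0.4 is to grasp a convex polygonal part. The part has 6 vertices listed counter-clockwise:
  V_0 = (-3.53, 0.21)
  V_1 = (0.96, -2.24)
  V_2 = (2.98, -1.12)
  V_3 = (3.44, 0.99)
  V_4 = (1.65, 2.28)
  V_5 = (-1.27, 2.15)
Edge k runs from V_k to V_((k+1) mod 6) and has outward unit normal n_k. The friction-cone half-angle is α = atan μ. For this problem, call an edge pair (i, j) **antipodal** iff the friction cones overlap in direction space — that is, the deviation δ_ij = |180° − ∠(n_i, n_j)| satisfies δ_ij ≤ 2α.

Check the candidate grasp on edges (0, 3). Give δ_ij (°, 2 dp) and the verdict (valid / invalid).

δ = 7.16°, valid

α = atan 0.4 = 21.80°;  2α = 43.60°
edge 0: e_0 = (+4.49, -2.45);  n_0 = (-0.4790, -0.8778)
edge 3: e_3 = (-1.79, +1.29);  n_3 = (+0.5847, +0.8113)
∠(n_0, n_3) = 172.84°
δ = |180° − 172.84°| = 7.16°
7.16° ≤ 2α = 43.60°  →  valid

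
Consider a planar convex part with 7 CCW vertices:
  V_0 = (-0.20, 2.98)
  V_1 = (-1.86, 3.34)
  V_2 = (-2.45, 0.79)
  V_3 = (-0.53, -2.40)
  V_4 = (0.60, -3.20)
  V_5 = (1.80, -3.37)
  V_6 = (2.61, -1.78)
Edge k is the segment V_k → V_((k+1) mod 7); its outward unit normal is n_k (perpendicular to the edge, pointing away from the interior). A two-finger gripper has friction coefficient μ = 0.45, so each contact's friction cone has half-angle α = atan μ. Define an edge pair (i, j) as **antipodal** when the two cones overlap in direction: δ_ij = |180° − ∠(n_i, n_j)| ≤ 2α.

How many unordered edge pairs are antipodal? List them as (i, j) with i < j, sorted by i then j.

α = atan 0.45 = 24.23°;  2α = 48.46°
n_0 = (+0.2119, +0.9773)
n_1 = (-0.9743, +0.2254)
n_2 = (-0.8568, -0.5157)
n_3 = (-0.5778, -0.8162)
n_4 = (-0.1403, -0.9901)
n_5 = (+0.8910, -0.4539)
n_6 = (+0.8611, +0.5084)
  (0,1): δ = 90.79°  ·
  (0,2): δ = 46.72°  ✓
  (0,3): δ = 23.06°  ✓
  (0,4): δ = 4.17°  ✓
  (0,5): δ = 75.24°  ·
  (0,6): δ = 132.79°  ·
  (1,2): δ = 135.93°  ·
  (1,3): δ = 112.27°  ·
  (1,4): δ = 85.04°  ·
  (1,5): δ = 13.97°  ✓
  (1,6): δ = 43.58°  ✓
  (2,3): δ = 156.34°  ·
  (2,4): δ = 129.11°  ·
  (2,5): δ = 58.04°  ·
  (2,6): δ = 0.49°  ✓
  (3,4): δ = 152.77°  ·
  (3,5): δ = 81.70°  ·
  (3,6): δ = 24.15°  ✓
  (4,5): δ = 108.93°  ·
  (4,6): δ = 51.38°  ·
  (5,6): δ = 122.45°  ·
antipodal pairs: 7

count = 7; pairs: (0,2), (0,3), (0,4), (1,5), (1,6), (2,6), (3,6)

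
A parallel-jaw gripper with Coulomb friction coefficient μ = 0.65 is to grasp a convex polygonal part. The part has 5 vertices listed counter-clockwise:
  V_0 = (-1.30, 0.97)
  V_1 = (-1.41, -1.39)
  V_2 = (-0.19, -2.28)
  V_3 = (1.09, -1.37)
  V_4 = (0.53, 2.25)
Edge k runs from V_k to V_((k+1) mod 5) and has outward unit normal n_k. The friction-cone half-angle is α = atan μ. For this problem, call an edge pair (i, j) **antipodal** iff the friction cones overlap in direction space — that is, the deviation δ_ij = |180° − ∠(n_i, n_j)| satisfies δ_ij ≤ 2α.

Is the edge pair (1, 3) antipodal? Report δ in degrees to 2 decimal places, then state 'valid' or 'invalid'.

δ = 45.10°, valid

α = atan 0.65 = 33.02°;  2α = 66.05°
edge 1: e_1 = (+1.22, -0.89);  n_1 = (-0.5894, -0.8079)
edge 3: e_3 = (-0.56, +3.62);  n_3 = (+0.9882, +0.1529)
∠(n_1, n_3) = 134.90°
δ = |180° − 134.90°| = 45.10°
45.10° ≤ 2α = 66.05°  →  valid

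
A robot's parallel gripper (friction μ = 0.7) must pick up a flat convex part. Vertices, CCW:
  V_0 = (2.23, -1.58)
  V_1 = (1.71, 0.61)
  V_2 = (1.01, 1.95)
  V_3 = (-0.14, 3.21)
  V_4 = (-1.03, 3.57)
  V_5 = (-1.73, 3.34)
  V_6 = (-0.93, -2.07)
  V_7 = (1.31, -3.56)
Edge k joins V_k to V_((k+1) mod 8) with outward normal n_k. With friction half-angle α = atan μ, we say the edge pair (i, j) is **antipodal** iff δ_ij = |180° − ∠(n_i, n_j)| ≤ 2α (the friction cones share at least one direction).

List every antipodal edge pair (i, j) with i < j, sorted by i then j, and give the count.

count = 11; pairs: (0,5), (0,6), (1,5), (1,6), (2,5), (2,6), (3,5), (3,6), (4,6), (4,7), (5,7)

α = atan 0.7 = 34.99°;  2α = 69.98°
n_0 = (+0.9729, +0.2310)
n_1 = (+0.8863, +0.4630)
n_2 = (+0.7386, +0.6741)
n_3 = (+0.3750, +0.9270)
n_4 = (-0.3122, +0.9500)
n_5 = (-0.9892, -0.1463)
n_6 = (-0.5538, -0.8326)
n_7 = (+0.9069, -0.4214)
  (0,1): δ = 165.78°  ·
  (0,2): δ = 150.97°  ·
  (0,3): δ = 125.38°  ·
  (0,4): δ = 85.17°  ·
  (0,5): δ = 4.95°  ✓
  (0,6): δ = 43.01°  ✓
  (0,7): δ = 141.72°  ·
  (1,2): δ = 165.20°  ·
  (1,3): δ = 139.61°  ·
  (1,4): δ = 99.39°  ·
  (1,5): δ = 19.17°  ✓
  (1,6): δ = 28.79°  ✓
  (1,7): δ = 127.50°  ·
  (2,3): δ = 154.41°  ·
  (2,4): δ = 114.20°  ·
  (2,5): δ = 33.98°  ✓
  (2,6): δ = 13.98°  ✓
  (2,7): δ = 112.69°  ·
  (3,4): δ = 139.79°  ·
  (3,5): δ = 59.57°  ✓
  (3,6): δ = 11.61°  ✓
  (3,7): δ = 87.10°  ·
  (4,5): δ = 99.78°  ·
  (4,6): δ = 51.82°  ✓
  (4,7): δ = 46.89°  ✓
  (5,6): δ = 132.04°  ·
  (5,7): δ = 33.33°  ✓
  (6,7): δ = 81.29°  ·
antipodal pairs: 11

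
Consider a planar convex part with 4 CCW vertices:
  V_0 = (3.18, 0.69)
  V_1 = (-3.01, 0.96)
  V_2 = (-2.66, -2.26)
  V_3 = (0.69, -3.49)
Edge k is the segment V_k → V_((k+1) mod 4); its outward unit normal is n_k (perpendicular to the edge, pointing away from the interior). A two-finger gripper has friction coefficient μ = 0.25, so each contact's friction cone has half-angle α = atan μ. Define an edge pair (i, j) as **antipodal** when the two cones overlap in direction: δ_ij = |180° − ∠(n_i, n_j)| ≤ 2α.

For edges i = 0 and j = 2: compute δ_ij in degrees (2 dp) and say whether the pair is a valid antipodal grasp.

δ = 17.66°, valid

α = atan 0.25 = 14.04°;  2α = 28.07°
edge 0: e_0 = (-6.19, +0.27);  n_0 = (+0.0436, +0.9991)
edge 2: e_2 = (+3.35, -1.23);  n_2 = (-0.3447, -0.9387)
∠(n_0, n_2) = 162.34°
δ = |180° − 162.34°| = 17.66°
17.66° ≤ 2α = 28.07°  →  valid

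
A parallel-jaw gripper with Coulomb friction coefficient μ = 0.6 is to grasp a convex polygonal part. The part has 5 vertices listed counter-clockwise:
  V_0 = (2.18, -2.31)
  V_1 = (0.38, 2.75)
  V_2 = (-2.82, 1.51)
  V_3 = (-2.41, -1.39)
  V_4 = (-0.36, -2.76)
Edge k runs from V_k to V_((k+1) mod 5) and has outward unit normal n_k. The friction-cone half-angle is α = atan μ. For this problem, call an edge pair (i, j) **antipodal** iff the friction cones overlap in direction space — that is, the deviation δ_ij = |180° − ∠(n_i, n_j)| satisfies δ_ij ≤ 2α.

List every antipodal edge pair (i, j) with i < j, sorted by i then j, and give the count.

count = 4; pairs: (0,2), (0,3), (1,3), (1,4)

α = atan 0.6 = 30.96°;  2α = 61.93°
n_0 = (+0.9422, +0.3352)
n_1 = (-0.3613, +0.9324)
n_2 = (-0.9902, -0.1400)
n_3 = (-0.5556, -0.8314)
n_4 = (+0.1744, -0.9847)
  (0,1): δ = 88.40°  ·
  (0,2): δ = 11.53°  ✓
  (0,3): δ = 36.66°  ✓
  (0,4): δ = 80.46°  ·
  (1,2): δ = 103.13°  ·
  (1,3): δ = 54.94°  ✓
  (1,4): δ = 11.13°  ✓
  (2,3): δ = 131.80°  ·
  (2,4): δ = 88.00°  ·
  (3,4): δ = 136.20°  ·
antipodal pairs: 4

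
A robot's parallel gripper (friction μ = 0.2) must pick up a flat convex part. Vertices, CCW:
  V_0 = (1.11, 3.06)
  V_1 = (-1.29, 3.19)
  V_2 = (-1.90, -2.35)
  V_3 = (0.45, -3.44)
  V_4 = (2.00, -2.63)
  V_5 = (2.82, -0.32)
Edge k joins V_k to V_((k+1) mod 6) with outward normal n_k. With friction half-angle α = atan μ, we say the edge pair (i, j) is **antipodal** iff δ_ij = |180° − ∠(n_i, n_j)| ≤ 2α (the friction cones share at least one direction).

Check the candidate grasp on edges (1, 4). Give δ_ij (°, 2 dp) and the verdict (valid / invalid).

δ = 13.26°, valid

α = atan 0.2 = 11.31°;  2α = 22.62°
edge 1: e_1 = (-0.61, -5.54);  n_1 = (-0.9940, +0.1094)
edge 4: e_4 = (+0.82, +2.31);  n_4 = (+0.9424, -0.3345)
∠(n_1, n_4) = 166.74°
δ = |180° − 166.74°| = 13.26°
13.26° ≤ 2α = 22.62°  →  valid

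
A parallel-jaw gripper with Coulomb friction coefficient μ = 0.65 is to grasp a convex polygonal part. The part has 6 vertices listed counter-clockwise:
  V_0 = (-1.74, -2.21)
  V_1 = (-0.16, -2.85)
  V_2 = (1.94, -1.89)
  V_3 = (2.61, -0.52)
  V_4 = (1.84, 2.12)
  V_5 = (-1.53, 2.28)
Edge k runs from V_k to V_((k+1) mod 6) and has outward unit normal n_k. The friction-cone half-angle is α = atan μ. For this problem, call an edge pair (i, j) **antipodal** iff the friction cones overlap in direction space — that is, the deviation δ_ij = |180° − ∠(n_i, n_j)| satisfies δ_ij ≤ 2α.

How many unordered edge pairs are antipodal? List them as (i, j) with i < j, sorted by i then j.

count = 6; pairs: (0,3), (0,4), (1,4), (1,5), (2,5), (3,5)

α = atan 0.65 = 33.02°;  2α = 66.05°
n_0 = (-0.3754, -0.9268)
n_1 = (+0.4158, -0.9095)
n_2 = (+0.8983, -0.4393)
n_3 = (+0.9600, +0.2800)
n_4 = (+0.0474, +0.9989)
n_5 = (-0.9989, +0.0467)
  (0,1): δ = 133.38°  ·
  (0,2): δ = 94.01°  ·
  (0,3): δ = 51.69°  ✓
  (0,4): δ = 19.33°  ✓
  (0,5): δ = 109.37°  ·
  (1,2): δ = 140.63°  ·
  (1,3): δ = 98.31°  ·
  (1,4): δ = 27.29°  ✓
  (1,5): δ = 62.76°  ✓
  (2,3): δ = 137.68°  ·
  (2,4): δ = 66.66°  ·
  (2,5): δ = 23.38°  ✓
  (3,4): δ = 108.98°  ·
  (3,5): δ = 18.94°  ✓
  (4,5): δ = 89.96°  ·
antipodal pairs: 6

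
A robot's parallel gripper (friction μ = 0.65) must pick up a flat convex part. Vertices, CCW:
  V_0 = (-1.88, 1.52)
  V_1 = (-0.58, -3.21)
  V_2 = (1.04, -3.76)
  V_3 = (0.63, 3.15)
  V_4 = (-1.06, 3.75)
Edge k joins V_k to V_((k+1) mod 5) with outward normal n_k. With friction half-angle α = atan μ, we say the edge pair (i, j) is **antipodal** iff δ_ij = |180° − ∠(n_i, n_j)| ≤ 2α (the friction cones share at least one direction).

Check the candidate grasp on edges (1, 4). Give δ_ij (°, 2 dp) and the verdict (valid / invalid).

δ = 88.56°, invalid

α = atan 0.65 = 33.02°;  2α = 66.05°
edge 1: e_1 = (+1.62, -0.55);  n_1 = (-0.3215, -0.9469)
edge 4: e_4 = (-0.82, -2.23);  n_4 = (-0.9386, +0.3451)
∠(n_1, n_4) = 91.44°
δ = |180° − 91.44°| = 88.56°
88.56° > 2α = 66.05°  →  invalid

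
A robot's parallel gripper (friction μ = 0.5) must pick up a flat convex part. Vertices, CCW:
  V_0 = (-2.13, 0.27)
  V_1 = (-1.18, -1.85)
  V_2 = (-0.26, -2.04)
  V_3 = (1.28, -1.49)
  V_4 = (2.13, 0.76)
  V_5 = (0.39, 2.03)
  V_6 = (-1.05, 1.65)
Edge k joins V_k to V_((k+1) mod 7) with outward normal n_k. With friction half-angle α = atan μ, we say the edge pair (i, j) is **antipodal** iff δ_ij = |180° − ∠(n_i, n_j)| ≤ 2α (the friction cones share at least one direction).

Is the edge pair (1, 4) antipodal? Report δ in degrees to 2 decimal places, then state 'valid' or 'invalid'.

δ = 24.46°, valid

α = atan 0.5 = 26.57°;  2α = 53.13°
edge 1: e_1 = (+0.92, -0.19);  n_1 = (-0.2023, -0.9793)
edge 4: e_4 = (-1.74, +1.27);  n_4 = (+0.5896, +0.8077)
∠(n_1, n_4) = 155.54°
δ = |180° − 155.54°| = 24.46°
24.46° ≤ 2α = 53.13°  →  valid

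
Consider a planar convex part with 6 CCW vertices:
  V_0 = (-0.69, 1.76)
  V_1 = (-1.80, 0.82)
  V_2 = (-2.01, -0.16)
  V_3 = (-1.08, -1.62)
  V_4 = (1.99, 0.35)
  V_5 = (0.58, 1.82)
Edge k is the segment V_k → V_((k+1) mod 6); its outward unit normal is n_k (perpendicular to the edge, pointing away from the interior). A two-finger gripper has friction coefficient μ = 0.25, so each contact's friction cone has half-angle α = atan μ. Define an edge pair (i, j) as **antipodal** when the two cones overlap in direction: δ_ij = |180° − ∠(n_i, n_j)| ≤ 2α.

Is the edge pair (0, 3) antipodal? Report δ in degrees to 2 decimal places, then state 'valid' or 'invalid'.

α = atan 0.25 = 14.04°;  2α = 28.07°
edge 0: e_0 = (-1.11, -0.94);  n_0 = (-0.6463, +0.7631)
edge 3: e_3 = (+3.07, +1.97);  n_3 = (+0.5401, -0.8416)
∠(n_0, n_3) = 172.43°
δ = |180° − 172.43°| = 7.57°
7.57° ≤ 2α = 28.07°  →  valid

δ = 7.57°, valid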